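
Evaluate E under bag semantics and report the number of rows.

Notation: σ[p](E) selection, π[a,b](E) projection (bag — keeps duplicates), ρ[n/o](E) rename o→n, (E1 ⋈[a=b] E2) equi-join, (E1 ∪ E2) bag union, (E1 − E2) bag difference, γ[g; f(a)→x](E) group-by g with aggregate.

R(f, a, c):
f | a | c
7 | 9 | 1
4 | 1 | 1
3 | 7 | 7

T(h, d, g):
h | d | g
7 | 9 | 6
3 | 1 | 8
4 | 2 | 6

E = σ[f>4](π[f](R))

Subexpression sizes:
  R → 3
  π[f](R) → 3
  σ[f>4](π[f](R)) → 1

|E| = 1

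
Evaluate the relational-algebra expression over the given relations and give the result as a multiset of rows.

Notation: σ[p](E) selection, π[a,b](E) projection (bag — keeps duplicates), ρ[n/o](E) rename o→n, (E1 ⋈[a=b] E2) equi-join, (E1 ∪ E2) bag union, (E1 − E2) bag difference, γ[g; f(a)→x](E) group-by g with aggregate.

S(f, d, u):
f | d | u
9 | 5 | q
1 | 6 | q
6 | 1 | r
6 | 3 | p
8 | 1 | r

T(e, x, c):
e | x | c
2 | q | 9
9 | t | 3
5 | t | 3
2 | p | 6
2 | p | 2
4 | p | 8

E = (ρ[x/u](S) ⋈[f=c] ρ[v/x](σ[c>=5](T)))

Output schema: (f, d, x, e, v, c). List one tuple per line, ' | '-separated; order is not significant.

Subexpression sizes:
  S → 5
  ρ[x/u](S) → 5
  T → 6
  σ[c>=5](T) → 3
  ρ[v/x](σ[c>=5](T)) → 3
  (ρ[x/u](S) ⋈[f=c] ρ[v/x](σ[c>=5](T))) → 4

== RESULT ==
f | d | x | e | v | c
6 | 1 | r | 2 | p | 6
6 | 3 | p | 2 | p | 6
8 | 1 | r | 4 | p | 8
9 | 5 | q | 2 | q | 9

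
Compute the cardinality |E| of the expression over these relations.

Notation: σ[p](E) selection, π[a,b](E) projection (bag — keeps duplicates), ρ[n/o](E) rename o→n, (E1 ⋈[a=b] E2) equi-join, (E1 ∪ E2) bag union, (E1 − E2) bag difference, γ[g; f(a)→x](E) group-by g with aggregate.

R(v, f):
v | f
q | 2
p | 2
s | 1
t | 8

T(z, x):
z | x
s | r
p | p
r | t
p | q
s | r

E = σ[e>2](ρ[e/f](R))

Per-node cardinality:
  R → 4
  ρ[e/f](R) → 4
  σ[e>2](ρ[e/f](R)) → 1

|E| = 1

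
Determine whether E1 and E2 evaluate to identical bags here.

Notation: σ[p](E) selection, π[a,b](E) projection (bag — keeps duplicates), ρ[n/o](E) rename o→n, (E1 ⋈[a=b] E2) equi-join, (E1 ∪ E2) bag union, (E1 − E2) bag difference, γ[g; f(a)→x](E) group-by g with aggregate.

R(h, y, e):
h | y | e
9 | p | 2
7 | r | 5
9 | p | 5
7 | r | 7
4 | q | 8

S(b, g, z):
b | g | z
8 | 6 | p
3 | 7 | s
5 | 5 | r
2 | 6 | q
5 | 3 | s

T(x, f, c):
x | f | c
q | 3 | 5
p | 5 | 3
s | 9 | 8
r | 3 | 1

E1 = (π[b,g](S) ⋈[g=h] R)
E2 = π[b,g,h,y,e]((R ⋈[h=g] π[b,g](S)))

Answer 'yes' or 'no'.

E1 subexpression sizes:
  S → 5
  π[b,g](S) → 5
  R → 5
  (π[b,g](S) ⋈[g=h] R) → 2
E2 subexpression sizes:
  R → 5
  S → 5
  π[b,g](S) → 5
  (R ⋈[h=g] π[b,g](S)) → 2
  π[b,g,h,y,e]((R ⋈[h=g] π[b,g](S))) → 2

E1 and E2 produce the same multiset:
b | g | h | y | e
3 | 7 | 7 | r | 5
3 | 7 | 7 | r | 7

yes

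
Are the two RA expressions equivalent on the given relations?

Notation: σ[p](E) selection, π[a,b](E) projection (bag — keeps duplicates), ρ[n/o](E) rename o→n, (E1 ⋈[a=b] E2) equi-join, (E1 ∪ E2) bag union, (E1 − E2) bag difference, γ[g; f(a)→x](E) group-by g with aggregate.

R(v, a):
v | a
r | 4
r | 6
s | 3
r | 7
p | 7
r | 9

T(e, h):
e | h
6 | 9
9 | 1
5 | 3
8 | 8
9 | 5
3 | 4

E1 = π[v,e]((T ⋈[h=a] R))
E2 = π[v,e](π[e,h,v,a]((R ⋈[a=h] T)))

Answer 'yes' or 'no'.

E1 per-node cardinality:
  T → 6
  R → 6
  (T ⋈[h=a] R) → 3
  π[v,e]((T ⋈[h=a] R)) → 3
E2 per-node cardinality:
  R → 6
  T → 6
  (R ⋈[a=h] T) → 3
  π[e,h,v,a]((R ⋈[a=h] T)) → 3
  π[v,e](π[e,h,v,a]((R ⋈[a=h] T))) → 3

E1 and E2 produce the same multiset:
v | e
r | 3
r | 6
s | 5

yes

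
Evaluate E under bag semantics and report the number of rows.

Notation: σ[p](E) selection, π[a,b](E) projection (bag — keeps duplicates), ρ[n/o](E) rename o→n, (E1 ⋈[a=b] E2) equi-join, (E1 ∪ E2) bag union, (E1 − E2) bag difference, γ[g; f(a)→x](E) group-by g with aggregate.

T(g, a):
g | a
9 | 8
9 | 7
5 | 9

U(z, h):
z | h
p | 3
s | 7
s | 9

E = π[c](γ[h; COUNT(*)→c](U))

Per-node cardinality:
  U → 3
  γ[h; COUNT(*)→c](U) → 3
  π[c](γ[h; COUNT(*)→c](U)) → 3

|E| = 3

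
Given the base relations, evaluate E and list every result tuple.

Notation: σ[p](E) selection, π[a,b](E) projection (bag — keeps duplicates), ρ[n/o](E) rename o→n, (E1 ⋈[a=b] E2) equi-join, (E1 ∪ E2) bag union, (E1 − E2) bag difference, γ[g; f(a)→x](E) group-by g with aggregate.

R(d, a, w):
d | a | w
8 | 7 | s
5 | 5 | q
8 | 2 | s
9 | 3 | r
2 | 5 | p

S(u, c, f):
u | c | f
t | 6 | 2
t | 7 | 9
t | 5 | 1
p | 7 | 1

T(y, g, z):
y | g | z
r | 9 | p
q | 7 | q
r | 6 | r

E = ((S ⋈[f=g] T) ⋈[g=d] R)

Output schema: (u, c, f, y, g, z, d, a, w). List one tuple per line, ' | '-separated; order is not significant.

Row counts bottom-up:
  S → 4
  T → 3
  (S ⋈[f=g] T) → 1
  R → 5
  ((S ⋈[f=g] T) ⋈[g=d] R) → 1

== RESULT ==
u | c | f | y | g | z | d | a | w
t | 7 | 9 | r | 9 | p | 9 | 3 | r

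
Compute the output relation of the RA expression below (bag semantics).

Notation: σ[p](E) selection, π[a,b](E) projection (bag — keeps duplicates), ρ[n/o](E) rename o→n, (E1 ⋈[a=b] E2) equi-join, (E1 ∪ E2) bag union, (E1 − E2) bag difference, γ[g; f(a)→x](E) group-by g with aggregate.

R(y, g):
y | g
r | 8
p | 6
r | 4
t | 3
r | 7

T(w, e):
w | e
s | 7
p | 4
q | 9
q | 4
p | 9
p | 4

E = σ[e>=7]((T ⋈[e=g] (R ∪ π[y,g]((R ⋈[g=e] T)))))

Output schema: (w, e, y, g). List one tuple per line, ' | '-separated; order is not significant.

Stepwise |·|:
  T → 6
  R → 5
  R → 5
  T → 6
  (R ⋈[g=e] T) → 4
  π[y,g]((R ⋈[g=e] T)) → 4
  (R ∪ π[y,g]((R ⋈[g=e] T))) → 9
  (T ⋈[e=g] (R ∪ π[y,g]((R ⋈[g=e] T)))) → 14
  σ[e>=7]((T ⋈[e=g] (R ∪ π[y,g]((R ⋈[g=e] T))))) → 2

== RESULT ==
w | e | y | g
s | 7 | r | 7
s | 7 | r | 7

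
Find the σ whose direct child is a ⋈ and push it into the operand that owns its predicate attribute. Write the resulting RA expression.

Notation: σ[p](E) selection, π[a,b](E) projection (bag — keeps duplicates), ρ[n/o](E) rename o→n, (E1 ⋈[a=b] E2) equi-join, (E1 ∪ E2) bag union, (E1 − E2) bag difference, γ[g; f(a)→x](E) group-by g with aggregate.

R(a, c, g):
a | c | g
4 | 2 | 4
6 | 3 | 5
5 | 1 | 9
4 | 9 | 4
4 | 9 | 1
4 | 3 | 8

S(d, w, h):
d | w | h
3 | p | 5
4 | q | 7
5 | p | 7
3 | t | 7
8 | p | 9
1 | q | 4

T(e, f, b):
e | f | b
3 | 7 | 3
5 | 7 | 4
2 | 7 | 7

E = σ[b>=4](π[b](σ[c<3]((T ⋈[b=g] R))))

σ filters on c, owned by the right side.
E' = σ[b>=4](π[b]((T ⋈[b=g] σ[c<3](R))))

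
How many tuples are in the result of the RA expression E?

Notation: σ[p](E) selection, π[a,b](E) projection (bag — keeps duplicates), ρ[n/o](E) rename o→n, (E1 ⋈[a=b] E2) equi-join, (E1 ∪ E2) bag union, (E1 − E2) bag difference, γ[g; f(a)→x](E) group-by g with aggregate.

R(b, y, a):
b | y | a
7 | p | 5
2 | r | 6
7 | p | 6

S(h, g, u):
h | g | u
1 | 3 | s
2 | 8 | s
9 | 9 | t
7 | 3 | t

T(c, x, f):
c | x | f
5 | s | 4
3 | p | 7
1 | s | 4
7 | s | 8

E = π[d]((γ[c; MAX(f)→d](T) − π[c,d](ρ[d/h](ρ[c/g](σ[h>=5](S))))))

Row counts bottom-up:
  T → 4
  γ[c; MAX(f)→d](T) → 4
  S → 4
  σ[h>=5](S) → 2
  ρ[c/g](σ[h>=5](S)) → 2
  ρ[d/h](ρ[c/g](σ[h>=5](S))) → 2
  π[c,d](ρ[d/h](ρ[c/g](σ[h>=5](S)))) → 2
  (γ[c; MAX(f)→d](T) − π[c,d](ρ[d/h](ρ[c/g](σ[h>=5](S))))) → 3
  π[d]((γ[c; MAX(f)→d](T) − π[c,d](ρ[d/h](ρ[c/g](σ[h>=5](S)))))) → 3

|E| = 3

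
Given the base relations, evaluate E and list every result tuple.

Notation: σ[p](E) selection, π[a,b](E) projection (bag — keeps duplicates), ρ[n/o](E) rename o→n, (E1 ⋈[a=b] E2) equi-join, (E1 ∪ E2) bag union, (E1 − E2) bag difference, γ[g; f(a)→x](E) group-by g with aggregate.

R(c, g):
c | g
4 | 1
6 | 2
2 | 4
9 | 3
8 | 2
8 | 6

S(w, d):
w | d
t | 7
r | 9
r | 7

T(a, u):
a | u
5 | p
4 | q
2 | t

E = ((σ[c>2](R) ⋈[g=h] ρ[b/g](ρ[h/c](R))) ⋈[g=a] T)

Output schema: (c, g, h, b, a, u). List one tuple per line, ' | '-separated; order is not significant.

Row counts bottom-up:
  R → 6
  σ[c>2](R) → 5
  R → 6
  ρ[h/c](R) → 6
  ρ[b/g](ρ[h/c](R)) → 6
  (σ[c>2](R) ⋈[g=h] ρ[b/g](ρ[h/c](R))) → 3
  T → 3
  ((σ[c>2](R) ⋈[g=h] ρ[b/g](ρ[h/c](R))) ⋈[g=a] T) → 2

== RESULT ==
c | g | h | b | a | u
6 | 2 | 2 | 4 | 2 | t
8 | 2 | 2 | 4 | 2 | t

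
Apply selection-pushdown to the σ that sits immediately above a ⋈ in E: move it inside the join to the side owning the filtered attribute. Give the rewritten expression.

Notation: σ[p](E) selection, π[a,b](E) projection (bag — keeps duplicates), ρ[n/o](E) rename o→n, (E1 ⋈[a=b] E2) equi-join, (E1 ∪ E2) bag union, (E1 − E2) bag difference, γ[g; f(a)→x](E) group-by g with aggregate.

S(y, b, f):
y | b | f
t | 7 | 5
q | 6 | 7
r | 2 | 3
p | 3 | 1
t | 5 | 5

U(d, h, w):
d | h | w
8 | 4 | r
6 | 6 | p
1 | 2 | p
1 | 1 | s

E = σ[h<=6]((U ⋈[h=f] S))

σ filters on h, owned by the left side.
E' = (σ[h<=6](U) ⋈[h=f] S)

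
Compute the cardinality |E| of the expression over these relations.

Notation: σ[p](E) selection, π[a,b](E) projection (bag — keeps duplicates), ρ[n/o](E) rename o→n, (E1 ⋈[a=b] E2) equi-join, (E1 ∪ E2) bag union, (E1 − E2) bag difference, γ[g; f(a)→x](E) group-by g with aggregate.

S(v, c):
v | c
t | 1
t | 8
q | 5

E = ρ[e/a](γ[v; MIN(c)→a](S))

Row counts bottom-up:
  S → 3
  γ[v; MIN(c)→a](S) → 2
  ρ[e/a](γ[v; MIN(c)→a](S)) → 2

|E| = 2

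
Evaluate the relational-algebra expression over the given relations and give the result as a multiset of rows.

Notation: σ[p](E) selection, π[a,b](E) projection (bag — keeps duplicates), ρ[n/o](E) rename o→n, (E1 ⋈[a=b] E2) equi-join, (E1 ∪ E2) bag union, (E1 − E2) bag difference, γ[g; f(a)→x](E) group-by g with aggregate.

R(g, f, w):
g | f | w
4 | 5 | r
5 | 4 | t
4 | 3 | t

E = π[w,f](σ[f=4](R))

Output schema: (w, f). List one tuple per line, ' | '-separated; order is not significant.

Stepwise |·|:
  R → 3
  σ[f=4](R) → 1
  π[w,f](σ[f=4](R)) → 1

== RESULT ==
w | f
t | 4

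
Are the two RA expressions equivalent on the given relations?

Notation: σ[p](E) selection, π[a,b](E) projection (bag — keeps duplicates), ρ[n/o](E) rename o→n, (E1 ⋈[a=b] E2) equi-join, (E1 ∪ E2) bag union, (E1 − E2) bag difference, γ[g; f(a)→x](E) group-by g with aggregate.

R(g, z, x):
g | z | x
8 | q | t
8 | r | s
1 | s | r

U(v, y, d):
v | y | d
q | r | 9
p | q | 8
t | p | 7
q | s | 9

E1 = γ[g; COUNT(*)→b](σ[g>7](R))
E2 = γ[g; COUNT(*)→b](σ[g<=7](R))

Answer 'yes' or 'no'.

E1 stepwise |·|:
  R → 3
  σ[g>7](R) → 2
  γ[g; COUNT(*)→b](σ[g>7](R)) → 1
E2 stepwise |·|:
  R → 3
  σ[g<=7](R) → 1
  γ[g; COUNT(*)→b](σ[g<=7](R)) → 1

E1 result:
g | b
8 | 2
E2 result:
g | b
1 | 1
Witness: (8, 2) appears 1× in E1 but 0× in E2.

no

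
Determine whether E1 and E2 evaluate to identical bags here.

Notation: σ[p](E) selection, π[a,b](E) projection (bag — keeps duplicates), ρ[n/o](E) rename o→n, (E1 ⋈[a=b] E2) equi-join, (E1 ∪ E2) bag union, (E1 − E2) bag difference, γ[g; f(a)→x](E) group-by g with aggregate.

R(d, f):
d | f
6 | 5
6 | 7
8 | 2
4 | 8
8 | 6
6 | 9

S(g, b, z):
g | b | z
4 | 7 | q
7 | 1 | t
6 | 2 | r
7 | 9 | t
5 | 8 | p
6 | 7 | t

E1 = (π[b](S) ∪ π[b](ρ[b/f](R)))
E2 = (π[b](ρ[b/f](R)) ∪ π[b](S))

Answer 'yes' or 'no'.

E1 stepwise |·|:
  S → 6
  π[b](S) → 6
  R → 6
  ρ[b/f](R) → 6
  π[b](ρ[b/f](R)) → 6
  (π[b](S) ∪ π[b](ρ[b/f](R))) → 12
E2 stepwise |·|:
  R → 6
  ρ[b/f](R) → 6
  π[b](ρ[b/f](R)) → 6
  S → 6
  π[b](S) → 6
  (π[b](ρ[b/f](R)) ∪ π[b](S)) → 12

E1 and E2 produce the same multiset:
b
1
2
2
5
6
7
7
7
8
8
9
9

yes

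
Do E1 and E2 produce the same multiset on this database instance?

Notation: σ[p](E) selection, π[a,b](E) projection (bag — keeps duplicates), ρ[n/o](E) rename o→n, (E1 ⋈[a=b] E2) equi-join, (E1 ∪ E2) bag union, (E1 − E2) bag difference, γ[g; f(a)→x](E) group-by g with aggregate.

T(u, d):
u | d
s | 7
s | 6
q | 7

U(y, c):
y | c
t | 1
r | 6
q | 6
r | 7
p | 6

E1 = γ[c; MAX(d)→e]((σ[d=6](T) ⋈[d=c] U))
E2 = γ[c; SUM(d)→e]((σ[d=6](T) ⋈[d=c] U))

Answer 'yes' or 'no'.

E1 row counts bottom-up:
  T → 3
  σ[d=6](T) → 1
  U → 5
  (σ[d=6](T) ⋈[d=c] U) → 3
  γ[c; MAX(d)→e]((σ[d=6](T) ⋈[d=c] U)) → 1
E2 row counts bottom-up:
  T → 3
  σ[d=6](T) → 1
  U → 5
  (σ[d=6](T) ⋈[d=c] U) → 3
  γ[c; SUM(d)→e]((σ[d=6](T) ⋈[d=c] U)) → 1

E1 result:
c | e
6 | 6
E2 result:
c | e
6 | 18
Witness: (6, 6) appears 1× in E1 but 0× in E2.

no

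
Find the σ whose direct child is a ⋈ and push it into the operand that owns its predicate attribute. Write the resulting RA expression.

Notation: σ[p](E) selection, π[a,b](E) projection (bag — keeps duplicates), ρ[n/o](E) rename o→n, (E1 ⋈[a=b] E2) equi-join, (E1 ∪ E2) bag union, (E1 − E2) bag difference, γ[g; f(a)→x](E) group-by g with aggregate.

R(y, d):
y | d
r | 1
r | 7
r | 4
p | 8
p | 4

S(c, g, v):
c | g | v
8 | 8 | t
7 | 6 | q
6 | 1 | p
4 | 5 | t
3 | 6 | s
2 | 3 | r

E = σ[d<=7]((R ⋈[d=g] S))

σ filters on d, owned by the left side.
E' = (σ[d<=7](R) ⋈[d=g] S)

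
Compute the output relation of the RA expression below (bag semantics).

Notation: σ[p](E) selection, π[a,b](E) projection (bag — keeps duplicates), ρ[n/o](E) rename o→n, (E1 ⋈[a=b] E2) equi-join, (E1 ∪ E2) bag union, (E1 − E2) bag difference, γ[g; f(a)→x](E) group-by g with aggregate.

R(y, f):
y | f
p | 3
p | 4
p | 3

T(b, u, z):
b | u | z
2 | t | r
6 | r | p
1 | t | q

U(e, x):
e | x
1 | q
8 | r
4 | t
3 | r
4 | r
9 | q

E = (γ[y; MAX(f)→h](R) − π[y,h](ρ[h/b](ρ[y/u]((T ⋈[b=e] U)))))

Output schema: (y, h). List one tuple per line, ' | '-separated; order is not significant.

Per-node cardinality:
  R → 3
  γ[y; MAX(f)→h](R) → 1
  T → 3
  U → 6
  (T ⋈[b=e] U) → 1
  ρ[y/u]((T ⋈[b=e] U)) → 1
  ρ[h/b](ρ[y/u]((T ⋈[b=e] U))) → 1
  π[y,h](ρ[h/b](ρ[y/u]((T ⋈[b=e] U)))) → 1
  (γ[y; MAX(f)→h](R) − π[y,h](ρ[h/b](ρ[y/u]((T ⋈[b=e] U))))) → 1

== RESULT ==
y | h
p | 4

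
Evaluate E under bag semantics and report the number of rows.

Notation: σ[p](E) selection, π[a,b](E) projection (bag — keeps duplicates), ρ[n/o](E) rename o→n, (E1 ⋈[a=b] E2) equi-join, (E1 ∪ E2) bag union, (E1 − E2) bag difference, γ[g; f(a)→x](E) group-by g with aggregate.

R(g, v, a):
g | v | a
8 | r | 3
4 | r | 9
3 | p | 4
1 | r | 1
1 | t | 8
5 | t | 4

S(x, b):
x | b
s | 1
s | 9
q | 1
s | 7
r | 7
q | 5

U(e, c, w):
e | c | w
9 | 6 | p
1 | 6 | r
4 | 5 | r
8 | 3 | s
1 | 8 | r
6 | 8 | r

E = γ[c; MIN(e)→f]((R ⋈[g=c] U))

Per-node cardinality:
  R → 6
  U → 6
  (R ⋈[g=c] U) → 4
  γ[c; MIN(e)→f]((R ⋈[g=c] U)) → 3

|E| = 3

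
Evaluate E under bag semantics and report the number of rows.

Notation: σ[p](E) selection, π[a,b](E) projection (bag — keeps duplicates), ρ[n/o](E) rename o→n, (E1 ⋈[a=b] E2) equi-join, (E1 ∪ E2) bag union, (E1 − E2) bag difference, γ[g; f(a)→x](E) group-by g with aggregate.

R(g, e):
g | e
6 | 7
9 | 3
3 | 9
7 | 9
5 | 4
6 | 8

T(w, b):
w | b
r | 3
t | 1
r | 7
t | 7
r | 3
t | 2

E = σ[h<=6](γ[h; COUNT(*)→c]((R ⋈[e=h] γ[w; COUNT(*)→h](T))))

Per-node cardinality:
  R → 6
  T → 6
  γ[w; COUNT(*)→h](T) → 2
  (R ⋈[e=h] γ[w; COUNT(*)→h](T)) → 2
  γ[h; COUNT(*)→c]((R ⋈[e=h] γ[w; COUNT(*)→h](T))) → 1
  σ[h<=6](γ[h; COUNT(*)→c]((R ⋈[e=h] γ[w; COUNT(*)→h](T)))) → 1

|E| = 1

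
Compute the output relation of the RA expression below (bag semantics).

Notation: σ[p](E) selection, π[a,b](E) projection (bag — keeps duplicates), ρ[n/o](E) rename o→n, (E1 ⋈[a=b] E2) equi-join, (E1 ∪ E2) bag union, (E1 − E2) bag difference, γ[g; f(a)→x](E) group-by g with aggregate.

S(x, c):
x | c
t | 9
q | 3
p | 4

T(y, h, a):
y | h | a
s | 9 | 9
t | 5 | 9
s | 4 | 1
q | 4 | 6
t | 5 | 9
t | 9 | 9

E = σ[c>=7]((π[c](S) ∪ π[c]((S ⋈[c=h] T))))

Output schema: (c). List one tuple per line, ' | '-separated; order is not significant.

Subexpression sizes:
  S → 3
  π[c](S) → 3
  S → 3
  T → 6
  (S ⋈[c=h] T) → 4
  π[c]((S ⋈[c=h] T)) → 4
  (π[c](S) ∪ π[c]((S ⋈[c=h] T))) → 7
  σ[c>=7]((π[c](S) ∪ π[c]((S ⋈[c=h] T)))) → 3

== RESULT ==
c
9
9
9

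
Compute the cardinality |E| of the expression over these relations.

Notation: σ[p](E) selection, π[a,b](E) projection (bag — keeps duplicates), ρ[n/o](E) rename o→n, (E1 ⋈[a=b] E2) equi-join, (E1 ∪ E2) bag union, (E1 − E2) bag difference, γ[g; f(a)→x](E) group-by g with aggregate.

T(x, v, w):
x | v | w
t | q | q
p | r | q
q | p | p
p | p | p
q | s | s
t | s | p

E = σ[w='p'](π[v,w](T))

Subexpression sizes:
  T → 6
  π[v,w](T) → 6
  σ[w='p'](π[v,w](T)) → 3

|E| = 3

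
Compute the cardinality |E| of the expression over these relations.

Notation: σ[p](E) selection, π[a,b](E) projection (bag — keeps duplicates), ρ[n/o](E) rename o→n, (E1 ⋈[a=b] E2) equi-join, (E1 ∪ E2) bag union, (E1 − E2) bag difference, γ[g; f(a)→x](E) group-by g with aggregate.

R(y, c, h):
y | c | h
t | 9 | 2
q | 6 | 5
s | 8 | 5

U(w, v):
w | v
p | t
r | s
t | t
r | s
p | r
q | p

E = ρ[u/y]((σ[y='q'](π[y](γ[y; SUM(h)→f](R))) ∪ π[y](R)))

Subexpression sizes:
  R → 3
  γ[y; SUM(h)→f](R) → 3
  π[y](γ[y; SUM(h)→f](R)) → 3
  σ[y='q'](π[y](γ[y; SUM(h)→f](R))) → 1
  R → 3
  π[y](R) → 3
  (σ[y='q'](π[y](γ[y; SUM(h)→f](R))) ∪ π[y](R)) → 4
  ρ[u/y]((σ[y='q'](π[y](γ[y; SUM(h)→f](R))) ∪ π[y](R))) → 4

|E| = 4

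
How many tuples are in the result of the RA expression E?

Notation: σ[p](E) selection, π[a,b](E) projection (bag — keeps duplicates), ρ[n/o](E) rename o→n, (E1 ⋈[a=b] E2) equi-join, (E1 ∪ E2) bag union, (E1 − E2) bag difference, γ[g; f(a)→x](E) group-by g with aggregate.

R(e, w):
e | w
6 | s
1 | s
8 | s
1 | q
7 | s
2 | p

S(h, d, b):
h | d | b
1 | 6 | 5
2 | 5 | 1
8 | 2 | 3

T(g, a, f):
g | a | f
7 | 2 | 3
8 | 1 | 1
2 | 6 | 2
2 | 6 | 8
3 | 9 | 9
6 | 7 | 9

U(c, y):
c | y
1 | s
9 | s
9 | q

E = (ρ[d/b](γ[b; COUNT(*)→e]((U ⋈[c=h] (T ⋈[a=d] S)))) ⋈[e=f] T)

Per-node cardinality:
  U → 3
  T → 6
  S → 3
  (T ⋈[a=d] S) → 3
  (U ⋈[c=h] (T ⋈[a=d] S)) → 2
  γ[b; COUNT(*)→e]((U ⋈[c=h] (T ⋈[a=d] S))) → 1
  ρ[d/b](γ[b; COUNT(*)→e]((U ⋈[c=h] (T ⋈[a=d] S)))) → 1
  T → 6
  (ρ[d/b](γ[b; COUNT(*)→e]((U ⋈[c=h] (T ⋈[a=d] S)))) ⋈[e=f] T) → 1

|E| = 1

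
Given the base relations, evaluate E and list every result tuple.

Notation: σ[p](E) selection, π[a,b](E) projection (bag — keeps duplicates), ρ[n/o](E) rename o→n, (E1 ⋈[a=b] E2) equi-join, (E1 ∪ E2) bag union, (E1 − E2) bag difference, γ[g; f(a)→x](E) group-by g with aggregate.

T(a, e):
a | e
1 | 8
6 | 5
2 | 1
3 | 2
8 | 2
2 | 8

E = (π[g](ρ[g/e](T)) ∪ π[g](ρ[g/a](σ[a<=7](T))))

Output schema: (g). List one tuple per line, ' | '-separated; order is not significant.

Stepwise |·|:
  T → 6
  ρ[g/e](T) → 6
  π[g](ρ[g/e](T)) → 6
  T → 6
  σ[a<=7](T) → 5
  ρ[g/a](σ[a<=7](T)) → 5
  π[g](ρ[g/a](σ[a<=7](T))) → 5
  (π[g](ρ[g/e](T)) ∪ π[g](ρ[g/a](σ[a<=7](T)))) → 11

== RESULT ==
g
1
1
2
2
2
2
3
5
6
8
8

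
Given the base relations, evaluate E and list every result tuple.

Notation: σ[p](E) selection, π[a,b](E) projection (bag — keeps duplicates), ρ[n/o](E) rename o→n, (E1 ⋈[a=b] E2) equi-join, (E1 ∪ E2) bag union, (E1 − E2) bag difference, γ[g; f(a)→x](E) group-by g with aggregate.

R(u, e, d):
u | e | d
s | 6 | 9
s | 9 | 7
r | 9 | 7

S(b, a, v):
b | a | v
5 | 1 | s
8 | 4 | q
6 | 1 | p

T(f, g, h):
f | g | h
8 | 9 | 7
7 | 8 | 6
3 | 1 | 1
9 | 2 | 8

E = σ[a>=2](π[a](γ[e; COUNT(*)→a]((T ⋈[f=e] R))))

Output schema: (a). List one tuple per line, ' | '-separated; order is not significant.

Stepwise |·|:
  T → 4
  R → 3
  (T ⋈[f=e] R) → 2
  γ[e; COUNT(*)→a]((T ⋈[f=e] R)) → 1
  π[a](γ[e; COUNT(*)→a]((T ⋈[f=e] R))) → 1
  σ[a>=2](π[a](γ[e; COUNT(*)→a]((T ⋈[f=e] R)))) → 1

== RESULT ==
a
2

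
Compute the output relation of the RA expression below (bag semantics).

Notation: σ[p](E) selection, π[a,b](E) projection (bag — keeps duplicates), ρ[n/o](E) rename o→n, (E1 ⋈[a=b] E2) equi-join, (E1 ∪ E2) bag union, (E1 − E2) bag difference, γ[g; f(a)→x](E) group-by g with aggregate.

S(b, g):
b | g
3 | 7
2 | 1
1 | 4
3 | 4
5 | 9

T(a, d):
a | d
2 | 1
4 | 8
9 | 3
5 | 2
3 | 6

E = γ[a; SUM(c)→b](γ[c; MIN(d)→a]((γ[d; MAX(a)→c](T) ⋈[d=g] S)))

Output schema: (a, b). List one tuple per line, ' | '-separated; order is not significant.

Row counts bottom-up:
  T → 5
  γ[d; MAX(a)→c](T) → 5
  S → 5
  (γ[d; MAX(a)→c](T) ⋈[d=g] S) → 1
  γ[c; MIN(d)→a]((γ[d; MAX(a)→c](T) ⋈[d=g] S)) → 1
  γ[a; SUM(c)→b](γ[c; MIN(d)→a]((γ[d; MAX(a)→c](T) ⋈[d=g] S))) → 1

== RESULT ==
a | b
1 | 2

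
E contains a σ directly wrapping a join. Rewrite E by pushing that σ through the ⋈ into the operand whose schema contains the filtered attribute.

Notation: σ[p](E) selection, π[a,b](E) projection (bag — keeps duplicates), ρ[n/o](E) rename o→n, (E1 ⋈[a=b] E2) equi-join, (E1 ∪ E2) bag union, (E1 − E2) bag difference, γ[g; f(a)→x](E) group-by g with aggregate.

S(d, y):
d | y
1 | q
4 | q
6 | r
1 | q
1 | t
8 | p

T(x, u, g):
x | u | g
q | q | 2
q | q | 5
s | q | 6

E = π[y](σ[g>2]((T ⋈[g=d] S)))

σ filters on g, owned by the left side.
E' = π[y]((σ[g>2](T) ⋈[g=d] S))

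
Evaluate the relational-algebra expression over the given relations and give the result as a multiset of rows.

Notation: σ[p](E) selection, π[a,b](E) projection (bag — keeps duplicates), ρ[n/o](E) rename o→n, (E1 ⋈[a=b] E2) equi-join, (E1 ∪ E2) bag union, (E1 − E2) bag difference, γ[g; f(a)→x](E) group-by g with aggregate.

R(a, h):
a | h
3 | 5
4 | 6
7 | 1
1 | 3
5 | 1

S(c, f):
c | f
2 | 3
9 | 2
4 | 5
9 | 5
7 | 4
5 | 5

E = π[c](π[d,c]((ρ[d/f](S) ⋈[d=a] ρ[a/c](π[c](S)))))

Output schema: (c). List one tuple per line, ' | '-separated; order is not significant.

Per-node cardinality:
  S → 6
  ρ[d/f](S) → 6
  S → 6
  π[c](S) → 6
  ρ[a/c](π[c](S)) → 6
  (ρ[d/f](S) ⋈[d=a] ρ[a/c](π[c](S))) → 5
  π[d,c]((ρ[d/f](S) ⋈[d=a] ρ[a/c](π[c](S)))) → 5
  π[c](π[d,c]((ρ[d/f](S) ⋈[d=a] ρ[a/c](π[c](S))))) → 5

== RESULT ==
c
4
5
7
9
9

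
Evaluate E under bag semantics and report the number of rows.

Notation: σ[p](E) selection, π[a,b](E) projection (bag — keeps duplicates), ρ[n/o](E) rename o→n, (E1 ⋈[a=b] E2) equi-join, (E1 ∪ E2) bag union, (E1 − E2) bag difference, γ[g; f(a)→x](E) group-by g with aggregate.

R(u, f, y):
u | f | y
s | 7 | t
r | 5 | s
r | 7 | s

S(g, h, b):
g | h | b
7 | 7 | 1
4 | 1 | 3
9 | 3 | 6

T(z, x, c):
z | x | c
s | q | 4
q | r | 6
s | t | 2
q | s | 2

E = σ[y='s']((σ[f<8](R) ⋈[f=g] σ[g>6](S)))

Subexpression sizes:
  R → 3
  σ[f<8](R) → 3
  S → 3
  σ[g>6](S) → 2
  (σ[f<8](R) ⋈[f=g] σ[g>6](S)) → 2
  σ[y='s']((σ[f<8](R) ⋈[f=g] σ[g>6](S))) → 1

|E| = 1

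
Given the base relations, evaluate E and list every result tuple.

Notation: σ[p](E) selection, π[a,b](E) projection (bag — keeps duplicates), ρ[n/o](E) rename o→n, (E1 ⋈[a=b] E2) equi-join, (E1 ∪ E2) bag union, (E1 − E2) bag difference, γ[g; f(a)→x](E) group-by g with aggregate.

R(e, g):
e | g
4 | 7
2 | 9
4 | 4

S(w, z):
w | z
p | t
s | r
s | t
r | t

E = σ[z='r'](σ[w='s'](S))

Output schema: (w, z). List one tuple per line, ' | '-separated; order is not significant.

Row counts bottom-up:
  S → 4
  σ[w='s'](S) → 2
  σ[z='r'](σ[w='s'](S)) → 1

== RESULT ==
w | z
s | r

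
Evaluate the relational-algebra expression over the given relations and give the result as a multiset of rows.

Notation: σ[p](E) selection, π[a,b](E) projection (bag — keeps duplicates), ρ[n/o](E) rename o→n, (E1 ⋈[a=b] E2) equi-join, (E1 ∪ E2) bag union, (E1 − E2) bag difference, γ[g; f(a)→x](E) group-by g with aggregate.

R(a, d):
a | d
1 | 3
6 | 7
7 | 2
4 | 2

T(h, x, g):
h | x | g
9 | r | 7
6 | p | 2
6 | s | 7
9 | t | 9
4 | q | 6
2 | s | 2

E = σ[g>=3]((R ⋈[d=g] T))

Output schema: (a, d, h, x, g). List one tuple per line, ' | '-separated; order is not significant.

Per-node cardinality:
  R → 4
  T → 6
  (R ⋈[d=g] T) → 6
  σ[g>=3]((R ⋈[d=g] T)) → 2

== RESULT ==
a | d | h | x | g
6 | 7 | 6 | s | 7
6 | 7 | 9 | r | 7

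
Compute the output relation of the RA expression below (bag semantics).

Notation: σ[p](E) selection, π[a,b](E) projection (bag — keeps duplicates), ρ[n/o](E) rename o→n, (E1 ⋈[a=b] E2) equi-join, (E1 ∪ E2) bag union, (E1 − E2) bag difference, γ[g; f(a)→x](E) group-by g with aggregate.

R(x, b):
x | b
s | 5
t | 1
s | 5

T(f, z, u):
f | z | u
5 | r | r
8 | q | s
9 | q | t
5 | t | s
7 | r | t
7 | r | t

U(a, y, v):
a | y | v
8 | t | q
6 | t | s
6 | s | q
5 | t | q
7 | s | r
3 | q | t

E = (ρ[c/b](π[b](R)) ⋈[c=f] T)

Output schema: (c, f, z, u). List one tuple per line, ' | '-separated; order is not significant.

Row counts bottom-up:
  R → 3
  π[b](R) → 3
  ρ[c/b](π[b](R)) → 3
  T → 6
  (ρ[c/b](π[b](R)) ⋈[c=f] T) → 4

== RESULT ==
c | f | z | u
5 | 5 | r | r
5 | 5 | r | r
5 | 5 | t | s
5 | 5 | t | s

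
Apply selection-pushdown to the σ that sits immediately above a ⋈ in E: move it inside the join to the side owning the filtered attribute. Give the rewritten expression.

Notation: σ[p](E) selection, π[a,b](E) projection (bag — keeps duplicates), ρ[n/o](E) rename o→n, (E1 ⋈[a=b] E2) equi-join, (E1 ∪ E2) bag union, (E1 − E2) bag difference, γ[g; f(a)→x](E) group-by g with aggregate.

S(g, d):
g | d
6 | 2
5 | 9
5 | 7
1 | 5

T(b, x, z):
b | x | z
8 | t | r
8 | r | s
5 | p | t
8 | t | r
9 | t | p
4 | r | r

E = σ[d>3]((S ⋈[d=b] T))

σ filters on d, owned by the left side.
E' = (σ[d>3](S) ⋈[d=b] T)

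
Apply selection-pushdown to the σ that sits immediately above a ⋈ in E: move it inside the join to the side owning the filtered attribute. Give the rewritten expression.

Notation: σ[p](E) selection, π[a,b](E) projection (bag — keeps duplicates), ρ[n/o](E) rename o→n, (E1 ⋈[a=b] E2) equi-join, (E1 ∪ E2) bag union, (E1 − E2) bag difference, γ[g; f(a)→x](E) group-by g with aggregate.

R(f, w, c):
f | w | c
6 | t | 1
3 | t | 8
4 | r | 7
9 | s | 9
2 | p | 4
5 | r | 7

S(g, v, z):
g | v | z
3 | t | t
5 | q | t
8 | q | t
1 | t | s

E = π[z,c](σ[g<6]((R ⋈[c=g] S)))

σ filters on g, owned by the right side.
E' = π[z,c]((R ⋈[c=g] σ[g<6](S)))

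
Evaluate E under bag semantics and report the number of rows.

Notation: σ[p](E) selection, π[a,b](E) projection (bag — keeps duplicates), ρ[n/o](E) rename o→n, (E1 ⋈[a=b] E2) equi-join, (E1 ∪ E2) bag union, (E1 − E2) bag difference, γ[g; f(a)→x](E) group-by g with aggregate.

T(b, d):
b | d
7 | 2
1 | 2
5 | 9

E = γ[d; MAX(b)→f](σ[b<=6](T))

Row counts bottom-up:
  T → 3
  σ[b<=6](T) → 2
  γ[d; MAX(b)→f](σ[b<=6](T)) → 2

|E| = 2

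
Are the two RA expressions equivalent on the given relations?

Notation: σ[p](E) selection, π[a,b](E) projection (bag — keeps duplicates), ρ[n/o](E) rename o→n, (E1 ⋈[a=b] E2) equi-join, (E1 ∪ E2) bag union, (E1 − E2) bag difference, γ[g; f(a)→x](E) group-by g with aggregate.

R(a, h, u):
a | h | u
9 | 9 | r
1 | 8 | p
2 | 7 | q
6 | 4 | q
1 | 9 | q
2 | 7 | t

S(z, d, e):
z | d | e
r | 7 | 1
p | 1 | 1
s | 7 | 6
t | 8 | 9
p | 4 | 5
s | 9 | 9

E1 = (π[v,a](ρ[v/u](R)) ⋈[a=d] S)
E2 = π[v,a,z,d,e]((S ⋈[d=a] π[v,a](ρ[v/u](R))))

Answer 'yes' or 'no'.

E1 per-node cardinality:
  R → 6
  ρ[v/u](R) → 6
  π[v,a](ρ[v/u](R)) → 6
  S → 6
  (π[v,a](ρ[v/u](R)) ⋈[a=d] S) → 3
E2 per-node cardinality:
  S → 6
  R → 6
  ρ[v/u](R) → 6
  π[v,a](ρ[v/u](R)) → 6
  (S ⋈[d=a] π[v,a](ρ[v/u](R))) → 3
  π[v,a,z,d,e]((S ⋈[d=a] π[v,a](ρ[v/u](R)))) → 3

E1 and E2 produce the same multiset:
v | a | z | d | e
p | 1 | p | 1 | 1
q | 1 | p | 1 | 1
r | 9 | s | 9 | 9

yes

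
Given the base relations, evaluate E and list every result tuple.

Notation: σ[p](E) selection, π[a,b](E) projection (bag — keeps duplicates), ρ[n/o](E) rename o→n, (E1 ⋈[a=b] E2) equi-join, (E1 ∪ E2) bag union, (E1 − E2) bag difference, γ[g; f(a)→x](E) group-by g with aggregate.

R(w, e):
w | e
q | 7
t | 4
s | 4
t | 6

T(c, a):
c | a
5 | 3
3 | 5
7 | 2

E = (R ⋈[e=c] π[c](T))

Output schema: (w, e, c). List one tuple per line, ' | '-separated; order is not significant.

Stepwise |·|:
  R → 4
  T → 3
  π[c](T) → 3
  (R ⋈[e=c] π[c](T)) → 1

== RESULT ==
w | e | c
q | 7 | 7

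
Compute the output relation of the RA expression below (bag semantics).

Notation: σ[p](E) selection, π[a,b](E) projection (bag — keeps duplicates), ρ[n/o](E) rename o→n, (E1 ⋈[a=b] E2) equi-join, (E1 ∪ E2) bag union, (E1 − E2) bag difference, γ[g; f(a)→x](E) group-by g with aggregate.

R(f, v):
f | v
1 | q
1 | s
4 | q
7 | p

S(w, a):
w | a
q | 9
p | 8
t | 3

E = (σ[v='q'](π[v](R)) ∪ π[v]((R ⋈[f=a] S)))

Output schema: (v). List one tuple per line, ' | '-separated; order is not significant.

Stepwise |·|:
  R → 4
  π[v](R) → 4
  σ[v='q'](π[v](R)) → 2
  R → 4
  S → 3
  (R ⋈[f=a] S) → 0
  π[v]((R ⋈[f=a] S)) → 0
  (σ[v='q'](π[v](R)) ∪ π[v]((R ⋈[f=a] S))) → 2

== RESULT ==
v
q
q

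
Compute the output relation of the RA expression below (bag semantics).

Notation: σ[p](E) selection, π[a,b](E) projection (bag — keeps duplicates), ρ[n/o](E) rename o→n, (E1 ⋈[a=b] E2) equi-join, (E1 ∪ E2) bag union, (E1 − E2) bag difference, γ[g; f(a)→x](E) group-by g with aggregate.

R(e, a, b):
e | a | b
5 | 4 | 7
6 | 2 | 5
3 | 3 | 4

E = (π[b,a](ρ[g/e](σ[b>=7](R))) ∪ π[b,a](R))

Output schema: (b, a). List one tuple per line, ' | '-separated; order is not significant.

Per-node cardinality:
  R → 3
  σ[b>=7](R) → 1
  ρ[g/e](σ[b>=7](R)) → 1
  π[b,a](ρ[g/e](σ[b>=7](R))) → 1
  R → 3
  π[b,a](R) → 3
  (π[b,a](ρ[g/e](σ[b>=7](R))) ∪ π[b,a](R)) → 4

== RESULT ==
b | a
4 | 3
5 | 2
7 | 4
7 | 4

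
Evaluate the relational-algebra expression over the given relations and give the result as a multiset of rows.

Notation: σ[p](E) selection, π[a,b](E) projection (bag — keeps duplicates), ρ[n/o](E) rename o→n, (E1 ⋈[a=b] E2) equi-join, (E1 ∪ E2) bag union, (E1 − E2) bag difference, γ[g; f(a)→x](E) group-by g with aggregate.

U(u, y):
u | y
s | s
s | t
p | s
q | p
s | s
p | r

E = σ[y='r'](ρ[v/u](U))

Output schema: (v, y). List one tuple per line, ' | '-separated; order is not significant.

Per-node cardinality:
  U → 6
  ρ[v/u](U) → 6
  σ[y='r'](ρ[v/u](U)) → 1

== RESULT ==
v | y
p | r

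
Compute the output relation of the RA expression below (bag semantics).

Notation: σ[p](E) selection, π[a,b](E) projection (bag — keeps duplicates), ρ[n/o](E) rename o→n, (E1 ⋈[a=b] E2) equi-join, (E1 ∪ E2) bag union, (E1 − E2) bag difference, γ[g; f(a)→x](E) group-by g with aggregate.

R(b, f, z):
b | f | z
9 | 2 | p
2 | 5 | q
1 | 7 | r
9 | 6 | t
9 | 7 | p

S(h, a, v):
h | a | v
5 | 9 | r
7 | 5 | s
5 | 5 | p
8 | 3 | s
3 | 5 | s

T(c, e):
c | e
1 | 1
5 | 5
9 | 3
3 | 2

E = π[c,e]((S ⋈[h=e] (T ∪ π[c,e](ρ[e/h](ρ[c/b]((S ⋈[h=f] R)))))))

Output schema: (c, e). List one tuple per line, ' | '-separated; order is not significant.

Subexpression sizes:
  S → 5
  T → 4
  S → 5
  R → 5
  (S ⋈[h=f] R) → 4
  ρ[c/b]((S ⋈[h=f] R)) → 4
  ρ[e/h](ρ[c/b]((S ⋈[h=f] R))) → 4
  π[c,e](ρ[e/h](ρ[c/b]((S ⋈[h=f] R)))) → 4
  (T ∪ π[c,e](ρ[e/h](ρ[c/b]((S ⋈[h=f] R))))) → 8
  (S ⋈[h=e] (T ∪ π[c,e](ρ[e/h](ρ[c/b]((S ⋈[h=f] R)))))) → 9
  π[c,e]((S ⋈[h=e] (T ∪ π[c,e](ρ[e/h](ρ[c/b]((S ⋈[h=f] R))))))) → 9

== RESULT ==
c | e
1 | 7
2 | 5
2 | 5
2 | 5
2 | 5
5 | 5
5 | 5
9 | 3
9 | 7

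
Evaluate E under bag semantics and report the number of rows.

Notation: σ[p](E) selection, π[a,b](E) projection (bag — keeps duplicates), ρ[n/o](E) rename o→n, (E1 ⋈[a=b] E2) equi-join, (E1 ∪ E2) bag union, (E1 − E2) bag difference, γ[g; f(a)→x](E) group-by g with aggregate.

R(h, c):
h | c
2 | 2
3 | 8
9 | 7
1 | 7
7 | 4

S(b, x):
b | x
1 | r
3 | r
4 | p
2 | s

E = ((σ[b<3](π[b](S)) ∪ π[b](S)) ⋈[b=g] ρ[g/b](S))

Row counts bottom-up:
  S → 4
  π[b](S) → 4
  σ[b<3](π[b](S)) → 2
  S → 4
  π[b](S) → 4
  (σ[b<3](π[b](S)) ∪ π[b](S)) → 6
  S → 4
  ρ[g/b](S) → 4
  ((σ[b<3](π[b](S)) ∪ π[b](S)) ⋈[b=g] ρ[g/b](S)) → 6

|E| = 6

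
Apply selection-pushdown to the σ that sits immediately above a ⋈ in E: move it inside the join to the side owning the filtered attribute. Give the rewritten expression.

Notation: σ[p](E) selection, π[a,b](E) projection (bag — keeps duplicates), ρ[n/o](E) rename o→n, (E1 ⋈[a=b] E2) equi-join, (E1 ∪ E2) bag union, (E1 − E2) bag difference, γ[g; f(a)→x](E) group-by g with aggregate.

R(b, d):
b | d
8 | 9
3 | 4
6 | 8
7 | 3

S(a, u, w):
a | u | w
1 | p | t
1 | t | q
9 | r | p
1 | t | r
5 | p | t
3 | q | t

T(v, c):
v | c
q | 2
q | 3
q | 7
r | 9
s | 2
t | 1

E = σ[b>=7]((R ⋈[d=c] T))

σ filters on b, owned by the left side.
E' = (σ[b>=7](R) ⋈[d=c] T)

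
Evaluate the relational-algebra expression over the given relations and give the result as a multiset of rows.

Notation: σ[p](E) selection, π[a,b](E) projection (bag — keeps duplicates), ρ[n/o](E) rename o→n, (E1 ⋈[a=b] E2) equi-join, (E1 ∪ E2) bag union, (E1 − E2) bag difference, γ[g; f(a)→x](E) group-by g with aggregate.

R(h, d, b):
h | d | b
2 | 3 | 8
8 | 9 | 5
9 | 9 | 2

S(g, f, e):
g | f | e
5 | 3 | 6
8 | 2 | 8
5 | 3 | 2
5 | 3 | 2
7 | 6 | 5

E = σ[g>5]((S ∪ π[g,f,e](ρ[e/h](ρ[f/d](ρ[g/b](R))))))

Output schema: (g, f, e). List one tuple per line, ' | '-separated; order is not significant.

Per-node cardinality:
  S → 5
  R → 3
  ρ[g/b](R) → 3
  ρ[f/d](ρ[g/b](R)) → 3
  ρ[e/h](ρ[f/d](ρ[g/b](R))) → 3
  π[g,f,e](ρ[e/h](ρ[f/d](ρ[g/b](R)))) → 3
  (S ∪ π[g,f,e](ρ[e/h](ρ[f/d](ρ[g/b](R))))) → 8
  σ[g>5]((S ∪ π[g,f,e](ρ[e/h](ρ[f/d](ρ[g/b](R)))))) → 3

== RESULT ==
g | f | e
7 | 6 | 5
8 | 2 | 8
8 | 3 | 2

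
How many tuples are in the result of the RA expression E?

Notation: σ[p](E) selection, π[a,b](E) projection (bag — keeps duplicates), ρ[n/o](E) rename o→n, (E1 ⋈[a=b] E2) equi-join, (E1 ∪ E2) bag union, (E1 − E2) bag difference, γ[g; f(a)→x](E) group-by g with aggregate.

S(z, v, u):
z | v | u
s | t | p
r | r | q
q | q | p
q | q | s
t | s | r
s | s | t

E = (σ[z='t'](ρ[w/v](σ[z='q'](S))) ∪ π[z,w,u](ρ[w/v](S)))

Row counts bottom-up:
  S → 6
  σ[z='q'](S) → 2
  ρ[w/v](σ[z='q'](S)) → 2
  σ[z='t'](ρ[w/v](σ[z='q'](S))) → 0
  S → 6
  ρ[w/v](S) → 6
  π[z,w,u](ρ[w/v](S)) → 6
  (σ[z='t'](ρ[w/v](σ[z='q'](S))) ∪ π[z,w,u](ρ[w/v](S))) → 6

|E| = 6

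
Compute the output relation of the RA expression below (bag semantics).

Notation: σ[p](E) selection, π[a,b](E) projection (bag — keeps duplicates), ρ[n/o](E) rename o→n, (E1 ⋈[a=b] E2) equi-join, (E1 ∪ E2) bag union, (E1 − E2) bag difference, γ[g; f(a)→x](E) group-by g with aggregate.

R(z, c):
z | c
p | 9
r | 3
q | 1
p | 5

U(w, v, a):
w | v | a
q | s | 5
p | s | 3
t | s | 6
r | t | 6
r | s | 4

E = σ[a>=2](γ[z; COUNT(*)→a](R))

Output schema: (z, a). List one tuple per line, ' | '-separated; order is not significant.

Per-node cardinality:
  R → 4
  γ[z; COUNT(*)→a](R) → 3
  σ[a>=2](γ[z; COUNT(*)→a](R)) → 1

== RESULT ==
z | a
p | 2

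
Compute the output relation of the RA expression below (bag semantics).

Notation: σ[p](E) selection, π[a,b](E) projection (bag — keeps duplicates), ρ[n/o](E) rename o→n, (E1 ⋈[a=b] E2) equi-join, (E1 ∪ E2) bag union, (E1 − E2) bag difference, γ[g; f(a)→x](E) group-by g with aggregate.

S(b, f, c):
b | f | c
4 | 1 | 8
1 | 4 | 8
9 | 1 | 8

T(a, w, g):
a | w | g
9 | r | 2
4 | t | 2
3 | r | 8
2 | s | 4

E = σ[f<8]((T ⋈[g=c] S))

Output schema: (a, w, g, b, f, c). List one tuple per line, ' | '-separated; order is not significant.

Per-node cardinality:
  T → 4
  S → 3
  (T ⋈[g=c] S) → 3
  σ[f<8]((T ⋈[g=c] S)) → 3

== RESULT ==
a | w | g | b | f | c
3 | r | 8 | 1 | 4 | 8
3 | r | 8 | 4 | 1 | 8
3 | r | 8 | 9 | 1 | 8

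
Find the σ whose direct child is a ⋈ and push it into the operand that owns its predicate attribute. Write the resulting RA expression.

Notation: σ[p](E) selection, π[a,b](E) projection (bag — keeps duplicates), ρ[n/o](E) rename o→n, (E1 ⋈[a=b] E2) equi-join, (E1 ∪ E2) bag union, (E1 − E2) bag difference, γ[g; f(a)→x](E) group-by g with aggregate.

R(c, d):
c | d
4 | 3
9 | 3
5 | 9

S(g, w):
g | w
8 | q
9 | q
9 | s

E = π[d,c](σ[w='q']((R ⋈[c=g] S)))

σ filters on w, owned by the right side.
E' = π[d,c]((R ⋈[c=g] σ[w='q'](S)))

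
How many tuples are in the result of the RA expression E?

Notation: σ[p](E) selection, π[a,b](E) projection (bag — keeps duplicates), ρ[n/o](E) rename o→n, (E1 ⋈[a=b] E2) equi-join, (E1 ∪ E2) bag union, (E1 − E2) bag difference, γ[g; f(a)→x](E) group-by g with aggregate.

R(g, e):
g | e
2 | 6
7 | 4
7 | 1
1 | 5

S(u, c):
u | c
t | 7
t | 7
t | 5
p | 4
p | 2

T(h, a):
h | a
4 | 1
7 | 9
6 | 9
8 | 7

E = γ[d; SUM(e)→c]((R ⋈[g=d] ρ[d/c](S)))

Per-node cardinality:
  R → 4
  S → 5
  ρ[d/c](S) → 5
  (R ⋈[g=d] ρ[d/c](S)) → 5
  γ[d; SUM(e)→c]((R ⋈[g=d] ρ[d/c](S))) → 2

|E| = 2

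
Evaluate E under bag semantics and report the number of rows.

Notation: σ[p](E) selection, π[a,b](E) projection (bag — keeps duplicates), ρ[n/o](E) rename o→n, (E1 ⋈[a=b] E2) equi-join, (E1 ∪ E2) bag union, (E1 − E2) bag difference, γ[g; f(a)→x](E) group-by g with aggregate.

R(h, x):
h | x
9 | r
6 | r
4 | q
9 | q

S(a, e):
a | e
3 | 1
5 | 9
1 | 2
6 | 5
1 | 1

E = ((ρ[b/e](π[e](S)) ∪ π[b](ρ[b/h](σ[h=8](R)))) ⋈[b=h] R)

Per-node cardinality:
  S → 5
  π[e](S) → 5
  ρ[b/e](π[e](S)) → 5
  R → 4
  σ[h=8](R) → 0
  ρ[b/h](σ[h=8](R)) → 0
  π[b](ρ[b/h](σ[h=8](R))) → 0
  (ρ[b/e](π[e](S)) ∪ π[b](ρ[b/h](σ[h=8](R)))) → 5
  R → 4
  ((ρ[b/e](π[e](S)) ∪ π[b](ρ[b/h](σ[h=8](R)))) ⋈[b=h] R) → 2

|E| = 2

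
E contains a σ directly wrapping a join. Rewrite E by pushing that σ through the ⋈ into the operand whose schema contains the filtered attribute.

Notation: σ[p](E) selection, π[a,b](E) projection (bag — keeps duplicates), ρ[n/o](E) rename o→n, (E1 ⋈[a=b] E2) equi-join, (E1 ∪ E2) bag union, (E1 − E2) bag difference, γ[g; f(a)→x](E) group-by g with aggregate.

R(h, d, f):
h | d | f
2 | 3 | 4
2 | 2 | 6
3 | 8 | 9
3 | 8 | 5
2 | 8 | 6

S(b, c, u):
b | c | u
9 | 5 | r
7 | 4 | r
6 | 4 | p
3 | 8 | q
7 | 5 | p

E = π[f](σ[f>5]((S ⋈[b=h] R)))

σ filters on f, owned by the right side.
E' = π[f]((S ⋈[b=h] σ[f>5](R)))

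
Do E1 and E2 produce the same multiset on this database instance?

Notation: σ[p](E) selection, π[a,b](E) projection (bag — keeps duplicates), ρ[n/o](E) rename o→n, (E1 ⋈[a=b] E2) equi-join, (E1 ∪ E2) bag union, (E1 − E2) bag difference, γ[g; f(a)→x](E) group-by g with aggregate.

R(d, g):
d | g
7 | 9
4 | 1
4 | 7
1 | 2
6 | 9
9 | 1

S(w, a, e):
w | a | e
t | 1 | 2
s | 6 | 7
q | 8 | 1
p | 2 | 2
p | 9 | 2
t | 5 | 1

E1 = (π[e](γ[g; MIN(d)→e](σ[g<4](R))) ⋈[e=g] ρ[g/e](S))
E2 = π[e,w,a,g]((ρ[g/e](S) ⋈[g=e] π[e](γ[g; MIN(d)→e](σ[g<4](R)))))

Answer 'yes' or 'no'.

E1 subexpression sizes:
  R → 6
  σ[g<4](R) → 3
  γ[g; MIN(d)→e](σ[g<4](R)) → 2
  π[e](γ[g; MIN(d)→e](σ[g<4](R))) → 2
  S → 6
  ρ[g/e](S) → 6
  (π[e](γ[g; MIN(d)→e](σ[g<4](R))) ⋈[e=g] ρ[g/e](S)) → 2
E2 subexpression sizes:
  S → 6
  ρ[g/e](S) → 6
  R → 6
  σ[g<4](R) → 3
  γ[g; MIN(d)→e](σ[g<4](R)) → 2
  π[e](γ[g; MIN(d)→e](σ[g<4](R))) → 2
  (ρ[g/e](S) ⋈[g=e] π[e](γ[g; MIN(d)→e](σ[g<4](R)))) → 2
  π[e,w,a,g]((ρ[g/e](S) ⋈[g=e] π[e](γ[g; MIN(d)→e](σ[g<4](R))))) → 2

E1 and E2 produce the same multiset:
e | w | a | g
1 | q | 8 | 1
1 | t | 5 | 1

yes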